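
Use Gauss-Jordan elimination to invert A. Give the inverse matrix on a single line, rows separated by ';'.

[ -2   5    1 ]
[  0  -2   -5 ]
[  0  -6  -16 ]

Gauss-Jordan on [A | I]:
R1 <- (1/-2)*R1:  [    1  -5/2  -1/2  |  -1/2     0     0 ]
R2 <- (1/-2)*R2:  [    0     1   5/2  |     0  -1/2     0 ]
R1 <- R1 - (-5/2)*R2:  [    1     0  23/4  |  -1/2  -5/4     0 ]
R3 <- R3 - (-6)*R2:  [  0   0  -1  |   0  -3   1 ]
R3 <- (1/-1)*R3:  [  0   0   1  |   0   3  -1 ]
R1 <- R1 - (23/4)*R3:  [     1      0      0  |   -1/2  -37/2   23/4 ]
R2 <- R2 - (5/2)*R3:  [   0    1    0  |    0   -8  5/2 ]
Right block of [I | A^{-1}] is the inverse:
[ -1/2  -37/2  23/4 ]
[    0     -8   5/2 ]
[    0      3    -1 ]

inverse = [-1/2 -37/2 23/4; 0 -8 5/2; 0 3 -1]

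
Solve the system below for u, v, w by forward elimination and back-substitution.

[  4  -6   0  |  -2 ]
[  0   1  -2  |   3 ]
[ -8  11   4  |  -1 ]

Forward elimination on [A|b]:
R3 <- R3 - (-2)*R1:  [  0  -1   4  -5 ]
R3 <- R3 - (-1)*R2:  [  0   0   2  -2 ]
Row echelon form:
[ 4  -6   0  |  -2 ]
[ 0   1  -2  |   3 ]
[ 0   0   2  |  -2 ]
Back-substitution:
w = (-2) / 2 = -1
v = (3 - (-2)*(-1)) / 1 = 1
u = (-2 - (-6)*(1)) / 4 = 1

(1, 1, -1)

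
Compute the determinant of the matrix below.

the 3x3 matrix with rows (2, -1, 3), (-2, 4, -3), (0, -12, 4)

det(A) = 24

Forward elimination:
R2 <- R2 - (-1)*R1:  [ 0  3  0 ]
R3 <- R3 - (-4)*R2:  [ 0  0  4 ]
Upper-triangular form:
[ 2  -1  3 ]
[ 0   3  0 ]
[ 0   0  4 ]
det(A) = (-1)^0 * (2) * (3) * (4) = 24  (0 row swaps -> sign +1)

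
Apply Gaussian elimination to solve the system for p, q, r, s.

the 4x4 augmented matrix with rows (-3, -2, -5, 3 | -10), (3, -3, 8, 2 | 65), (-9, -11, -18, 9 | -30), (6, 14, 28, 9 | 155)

Forward elimination on [A|b]:
R2 <- R2 - (-1)*R1:  [  0  -5   3   5  55 ]
R3 <- R3 - (3)*R1:  [  0  -5  -3   0   0 ]
R4 <- R4 - (-2)*R1:  [   0   10   18   15  135 ]
R3 <- R3 - (1)*R2:  [   0    0   -6   -5  -55 ]
R4 <- R4 - (-2)*R2:  [   0    0   24   25  245 ]
R4 <- R4 - (-4)*R3:  [  0   0   0   5  25 ]
Row echelon form:
[ -3  -2  -5   3  |  -10 ]
[  0  -5   3   5  |   55 ]
[  0   0  -6  -5  |  -55 ]
[  0   0   0   5  |   25 ]
Back-substitution:
s = (25) / 5 = 5
r = (-55 - (-5)*(5)) / -6 = 5
q = (55 - (3)*(5) - (5)*(5)) / -5 = -3
p = (-10 - (-2)*(-3) - (-5)*(5) - (3)*(5)) / -3 = 2

(2, -3, 5, 5)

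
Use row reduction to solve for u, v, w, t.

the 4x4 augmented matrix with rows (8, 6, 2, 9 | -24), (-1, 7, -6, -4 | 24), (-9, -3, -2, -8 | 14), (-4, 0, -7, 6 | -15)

Forward elimination on [A|b]:
R2 <- R2 - (-1/8)*R1:  [     0   31/4  -23/4  -23/8     21 ]
R3 <- R3 - (-9/8)*R1:  [    0  15/4   1/4  17/8   -13 ]
R4 <- R4 - (-1/2)*R1:  [    0     3    -6  21/2   -27 ]
R3 <- R3 - (15/31)*R2:  [       0        0    94/31   109/31  -718/31 ]
R4 <- R4 - (12/31)*R2:  [        0         0   -117/31    360/31  -1089/31 ]
R4 <- R4 - (-117/94)*R3:  [        0         0         0   1503/94  -3006/47 ]
Row echelon form:
[ 8     6      2        9  |       -24 ]
[ 0  31/4  -23/4    -23/8  |        21 ]
[ 0     0  94/31   109/31  |   -718/31 ]
[ 0     0      0  1503/94  |  -3006/47 ]
Back-substitution:
t = (-3006/47) / (1503/94) = -4
w = (-718/31 - (109/31)*(-4)) / (94/31) = -3
v = (21 - (-23/4)*(-3) - (-23/8)*(-4)) / (31/4) = -1
u = (-24 - (6)*(-1) - (2)*(-3) - (9)*(-4)) / 8 = 3

(3, -1, -3, -4)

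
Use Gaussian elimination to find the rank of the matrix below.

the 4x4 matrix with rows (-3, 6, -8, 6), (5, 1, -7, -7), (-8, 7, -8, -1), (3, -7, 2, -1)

Row reduction:
R2 <- R2 - (-5/3)*R1:  [     0     11  -61/3      3 ]
R3 <- R3 - (8/3)*R1:  [    0    -9  40/3   -17 ]
R4 <- R4 - (-1)*R1:  [  0  -1  -6   5 ]
R3 <- R3 - (-9/11)*R2:  [       0        0  -109/33  -160/11 ]
R4 <- R4 - (-1/11)*R2:  [       0        0  -259/33    58/11 ]
R4 <- R4 - (259/109)*R3:  [        0         0         0  4342/109 ]
Row echelon form:
[ -3   6       -8         6 ]
[  0  11    -61/3         3 ]
[  0   0  -109/33   -160/11 ]
[  0   0        0  4342/109 ]
Nonzero rows / pivot columns: 4

rank(A) = 4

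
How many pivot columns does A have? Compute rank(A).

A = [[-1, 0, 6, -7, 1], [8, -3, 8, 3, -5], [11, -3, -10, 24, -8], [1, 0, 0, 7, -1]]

rank(A) = 3

Row reduction:
R2 <- R2 - (-8)*R1:  [   0   -3   56  -53    3 ]
R3 <- R3 - (-11)*R1:  [   0   -3   56  -53    3 ]
R4 <- R4 - (-1)*R1:  [ 0  0  6  0  0 ]
R3 <- R3 - (1)*R2:  [ 0  0  0  0  0 ]
R3 <-> R4   (pivot in column 3 was zero)
[ -1   0   6   -7  1 ]
[  0  -3  56  -53  3 ]
[  0   0   6    0  0 ]
[  0   0   0    0  0 ]
Row echelon form:
[ -1   0   6   -7  1 ]
[  0  -3  56  -53  3 ]
[  0   0   6    0  0 ]
[  0   0   0    0  0 ]
Nonzero rows / pivot columns: 3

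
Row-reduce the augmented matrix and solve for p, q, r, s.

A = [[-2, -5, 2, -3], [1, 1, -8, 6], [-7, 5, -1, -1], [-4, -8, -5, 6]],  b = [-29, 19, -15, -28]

(4, 3, 0, 2)

Forward elimination on [A|b]:
R2 <- R2 - (-1/2)*R1:  [    0  -3/2    -7   9/2   9/2 ]
R3 <- R3 - (7/2)*R1:  [     0   45/2     -8   19/2  173/2 ]
R4 <- R4 - (2)*R1:  [  0   2  -9  12  30 ]
R3 <- R3 - (-15)*R2:  [    0     0  -113    77   154 ]
R4 <- R4 - (-4/3)*R2:  [     0      0  -55/3     18     36 ]
R4 <- R4 - (55/339)*R3:  [        0         0         0  1867/339  3734/339 ]
Row echelon form:
[ -2    -5     2        -3  |       -29 ]
[  0  -3/2    -7       9/2  |       9/2 ]
[  0     0  -113        77  |       154 ]
[  0     0     0  1867/339  |  3734/339 ]
Back-substitution:
s = (3734/339) / (1867/339) = 2
r = (154 - (77)*(2)) / -113 = 0
q = (9/2 - (-7)*(0) - (9/2)*(2)) / (-3/2) = 3
p = (-29 - (-5)*(3) - (2)*(0) - (-3)*(2)) / -2 = 4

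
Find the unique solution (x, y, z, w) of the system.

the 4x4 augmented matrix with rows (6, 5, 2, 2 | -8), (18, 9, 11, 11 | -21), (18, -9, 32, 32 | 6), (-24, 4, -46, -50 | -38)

Forward elimination on [A|b]:
R2 <- R2 - (3)*R1:  [  0  -6   5   5   3 ]
R3 <- R3 - (3)*R1:  [   0  -24   26   26   30 ]
R4 <- R4 - (-4)*R1:  [   0   24  -38  -42  -70 ]
R3 <- R3 - (4)*R2:  [  0   0   6   6  18 ]
R4 <- R4 - (-4)*R2:  [   0    0  -18  -22  -58 ]
R4 <- R4 - (-3)*R3:  [  0   0   0  -4  -4 ]
Row echelon form:
[ 6   5  2   2  |  -8 ]
[ 0  -6  5   5  |   3 ]
[ 0   0  6   6  |  18 ]
[ 0   0  0  -4  |  -4 ]
Back-substitution:
w = (-4) / -4 = 1
z = (18 - (6)*(1)) / 6 = 2
y = (3 - (5)*(2) - (5)*(1)) / -6 = 2
x = (-8 - (5)*(2) - (2)*(2) - (2)*(1)) / 6 = -4

(-4, 2, 2, 1)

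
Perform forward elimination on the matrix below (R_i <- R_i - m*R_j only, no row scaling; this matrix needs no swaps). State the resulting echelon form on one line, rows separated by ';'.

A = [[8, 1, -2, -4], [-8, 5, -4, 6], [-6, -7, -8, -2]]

Forward elimination:
R2 <- R2 - (-1)*R1:  [  0   6  -6   2 ]
R3 <- R3 - (-3/4)*R1:  [     0  -25/4  -19/2     -5 ]
R3 <- R3 - (-25/24)*R2:  [      0       0   -63/4  -35/12 ]
Row echelon form:
[ 8  1     -2      -4 ]
[ 0  6     -6       2 ]
[ 0  0  -63/4  -35/12 ]

REF = [8 1 -2 -4; 0 6 -6 2; 0 0 -63/4 -35/12]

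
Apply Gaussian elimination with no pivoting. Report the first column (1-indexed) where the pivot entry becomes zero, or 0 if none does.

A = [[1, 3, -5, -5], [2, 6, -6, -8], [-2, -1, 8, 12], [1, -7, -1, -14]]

first zero-pivot column = 2

Naive forward elimination:
R2 <- R2 - (2)*R1:  [ 0  0  4  2 ]
R3 <- R3 - (-2)*R1:  [  0   5  -2   2 ]
R4 <- R4 - (1)*R1:  [   0  -10    4   -9 ]
Matrix at this point:
[ 1    3  -5  -5 ]
[ 0    0   4   2 ]
[ 0    5  -2   2 ]
[ 0  -10   4  -9 ]
Pivot entry (2,2) is zero but row 3 has 5 in column 2 -> naive elimination stops; a row interchange (e.g. R2 <-> R3) would be required here.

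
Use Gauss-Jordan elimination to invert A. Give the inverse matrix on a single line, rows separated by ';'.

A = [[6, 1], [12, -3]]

inverse = [1/10 1/30; 2/5 -1/5]

Gauss-Jordan on [A | I]:
R1 <- (1/6)*R1:  [   1  1/6  |  1/6    0 ]
R2 <- R2 - (12)*R1:  [  0  -5  |  -2   1 ]
R2 <- (1/-5)*R2:  [    0     1  |   2/5  -1/5 ]
R1 <- R1 - (1/6)*R2:  [    1     0  |  1/10  1/30 ]
Right block of [I | A^{-1}] is the inverse:
[ 1/10  1/30 ]
[  2/5  -1/5 ]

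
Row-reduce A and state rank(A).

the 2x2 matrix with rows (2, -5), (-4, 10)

Row reduction:
R2 <- R2 - (-2)*R1:  [ 0  0 ]
Row echelon form:
[ 2  -5 ]
[ 0   0 ]
Nonzero rows / pivot columns: 1

rank(A) = 1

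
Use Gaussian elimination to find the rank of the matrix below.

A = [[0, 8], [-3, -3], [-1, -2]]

Row reduction:
R1 <-> R2   (pivot in column 1 was zero)
[ -3  -3 ]
[  0   8 ]
[ -1  -2 ]
R3 <- R3 - (1/3)*R1:  [  0  -1 ]
R3 <- R3 - (-1/8)*R2:  [ 0  0 ]
Row echelon form:
[ -3  -3 ]
[  0   8 ]
[  0   0 ]
Nonzero rows / pivot columns: 2

rank(A) = 2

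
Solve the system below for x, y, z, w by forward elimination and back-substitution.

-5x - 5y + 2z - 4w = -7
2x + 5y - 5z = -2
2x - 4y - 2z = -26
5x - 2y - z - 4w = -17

(-1, 4, 4, 0)

Forward elimination on [A|b]:
R2 <- R2 - (-2/5)*R1:  [     0      3  -21/5   -8/5  -24/5 ]
R3 <- R3 - (-2/5)*R1:  [      0      -6    -6/5    -8/5  -144/5 ]
R4 <- R4 - (-1)*R1:  [   0   -7    1   -8  -24 ]
R3 <- R3 - (-2)*R2:  [      0       0   -48/5   -24/5  -192/5 ]
R4 <- R4 - (-7/3)*R2:  [       0        0    -44/5  -176/15   -176/5 ]
R4 <- R4 - (11/12)*R3:  [     0      0      0  -22/3      0 ]
Row echelon form:
[ -5  -5      2     -4  |      -7 ]
[  0   3  -21/5   -8/5  |   -24/5 ]
[  0   0  -48/5  -24/5  |  -192/5 ]
[  0   0      0  -22/3  |       0 ]
Back-substitution:
w = (0) / (-22/3) = 0
z = (-192/5 - (-24/5)*(0)) / (-48/5) = 4
y = (-24/5 - (-21/5)*(4) - (-8/5)*(0)) / 3 = 4
x = (-7 - (-5)*(4) - (2)*(4) - (-4)*(0)) / -5 = -1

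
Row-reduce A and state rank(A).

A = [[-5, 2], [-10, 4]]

Row reduction:
R2 <- R2 - (2)*R1:  [ 0  0 ]
Row echelon form:
[ -5  2 ]
[  0  0 ]
Nonzero rows / pivot columns: 1

rank(A) = 1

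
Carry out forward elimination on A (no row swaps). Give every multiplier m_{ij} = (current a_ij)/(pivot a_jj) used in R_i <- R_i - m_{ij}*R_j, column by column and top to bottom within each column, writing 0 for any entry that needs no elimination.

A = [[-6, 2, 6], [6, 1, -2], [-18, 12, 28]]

Forward elimination:
R2 <- R2 - (-1)*R1:  [ 0  3  4 ]
R3 <- R3 - (3)*R1:  [  0   6  10 ]
R3 <- R3 - (2)*R2:  [ 0  0  2 ]
Multipliers (in order of application): m_{21} = -1, m_{31} = 3, m_{32} = 2

multipliers: -1, 3, 2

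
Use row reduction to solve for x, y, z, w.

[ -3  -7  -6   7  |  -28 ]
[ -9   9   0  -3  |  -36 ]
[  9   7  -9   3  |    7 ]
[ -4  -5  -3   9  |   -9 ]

Forward elimination on [A|b]:
R2 <- R2 - (3)*R1:  [   0   30   18  -24   48 ]
R3 <- R3 - (-3)*R1:  [   0  -14  -27   24  -77 ]
R4 <- R4 - (4/3)*R1:  [    0  13/3     5  -1/3  85/3 ]
R3 <- R3 - (-7/15)*R2:  [      0       0   -93/5    64/5  -273/5 ]
R4 <- R4 - (13/90)*R2:  [     0      0   12/5  47/15  107/5 ]
R4 <- R4 - (-4/31)*R3:  [      0       0       0  445/93  445/31 ]
Row echelon form:
[ -3  -7     -6       7  |     -28 ]
[  0  30     18     -24  |      48 ]
[  0   0  -93/5    64/5  |  -273/5 ]
[  0   0      0  445/93  |  445/31 ]
Back-substitution:
w = (445/31) / (445/93) = 3
z = (-273/5 - (64/5)*(3)) / (-93/5) = 5
y = (48 - (18)*(5) - (-24)*(3)) / 30 = 1
x = (-28 - (-7)*(1) - (-6)*(5) - (7)*(3)) / -3 = 4

(4, 1, 5, 3)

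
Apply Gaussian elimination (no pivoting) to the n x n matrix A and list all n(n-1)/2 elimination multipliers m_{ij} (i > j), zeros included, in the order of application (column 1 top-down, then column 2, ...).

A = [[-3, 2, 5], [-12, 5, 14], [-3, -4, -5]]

multipliers: 4, 1, 2

Forward elimination:
R2 <- R2 - (4)*R1:  [  0  -3  -6 ]
R3 <- R3 - (1)*R1:  [   0   -6  -10 ]
R3 <- R3 - (2)*R2:  [ 0  0  2 ]
Multipliers (in order of application): m_{21} = 4, m_{31} = 1, m_{32} = 2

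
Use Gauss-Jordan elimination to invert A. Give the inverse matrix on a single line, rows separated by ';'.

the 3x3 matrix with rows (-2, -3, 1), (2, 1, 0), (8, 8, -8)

Gauss-Jordan on [A | I]:
R1 <- (1/-2)*R1:  [    1   3/2  -1/2  |  -1/2     0     0 ]
R2 <- R2 - (2)*R1:  [  0  -2   1  |   1   1   0 ]
R3 <- R3 - (8)*R1:  [  0  -4  -4  |   4   0   1 ]
R2 <- (1/-2)*R2:  [    0     1  -1/2  |  -1/2  -1/2     0 ]
R1 <- R1 - (3/2)*R2:  [   1    0  1/4  |  1/4  3/4    0 ]
R3 <- R3 - (-4)*R2:  [  0   0  -6  |   2  -2   1 ]
R3 <- (1/-6)*R3:  [    0     0     1  |  -1/3   1/3  -1/6 ]
R1 <- R1 - (1/4)*R3:  [    1     0     0  |   1/3   2/3  1/24 ]
R2 <- R2 - (-1/2)*R3:  [     0      1      0  |   -2/3   -1/3  -1/12 ]
Right block of [I | A^{-1}] is the inverse:
[  1/3   2/3   1/24 ]
[ -2/3  -1/3  -1/12 ]
[ -1/3   1/3   -1/6 ]

inverse = [1/3 2/3 1/24; -2/3 -1/3 -1/12; -1/3 1/3 -1/6]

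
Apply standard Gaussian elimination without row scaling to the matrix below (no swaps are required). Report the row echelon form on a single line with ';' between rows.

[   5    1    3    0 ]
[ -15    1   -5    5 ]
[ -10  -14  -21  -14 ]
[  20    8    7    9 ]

Forward elimination:
R2 <- R2 - (-3)*R1:  [ 0  4  4  5 ]
R3 <- R3 - (-2)*R1:  [   0  -12  -15  -14 ]
R4 <- R4 - (4)*R1:  [  0   4  -5   9 ]
R3 <- R3 - (-3)*R2:  [  0   0  -3   1 ]
R4 <- R4 - (1)*R2:  [  0   0  -9   4 ]
R4 <- R4 - (3)*R3:  [ 0  0  0  1 ]
Row echelon form:
[ 5  1   3  0 ]
[ 0  4   4  5 ]
[ 0  0  -3  1 ]
[ 0  0   0  1 ]

REF = [5 1 3 0; 0 4 4 5; 0 0 -3 1; 0 0 0 1]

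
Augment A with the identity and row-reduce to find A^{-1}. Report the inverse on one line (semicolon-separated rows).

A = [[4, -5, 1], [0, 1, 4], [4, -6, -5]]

inverse = [-19/8 31/8 21/8; -2 3 2; 1/2 -1/2 -1/2]

Gauss-Jordan on [A | I]:
R1 <- (1/4)*R1:  [    1  -5/4   1/4  |   1/4     0     0 ]
R3 <- R3 - (4)*R1:  [  0  -1  -6  |  -1   0   1 ]
R1 <- R1 - (-5/4)*R2:  [    1     0  21/4  |   1/4   5/4     0 ]
R3 <- R3 - (-1)*R2:  [  0   0  -2  |  -1   1   1 ]
R3 <- (1/-2)*R3:  [    0     0     1  |   1/2  -1/2  -1/2 ]
R1 <- R1 - (21/4)*R3:  [     1      0      0  |  -19/8   31/8   21/8 ]
R2 <- R2 - (4)*R3:  [  0   1   0  |  -2   3   2 ]
Right block of [I | A^{-1}] is the inverse:
[ -19/8  31/8  21/8 ]
[    -2     3     2 ]
[   1/2  -1/2  -1/2 ]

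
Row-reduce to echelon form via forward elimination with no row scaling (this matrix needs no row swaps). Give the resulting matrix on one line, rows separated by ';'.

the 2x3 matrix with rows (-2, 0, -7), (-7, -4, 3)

Forward elimination:
R2 <- R2 - (7/2)*R1:  [    0    -4  55/2 ]
Row echelon form:
[ -2   0    -7 ]
[  0  -4  55/2 ]

REF = [-2 0 -7; 0 -4 55/2]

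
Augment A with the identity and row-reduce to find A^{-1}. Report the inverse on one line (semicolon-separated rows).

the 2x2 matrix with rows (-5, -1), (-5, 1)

inverse = [-1/10 -1/10; -1/2 1/2]

Gauss-Jordan on [A | I]:
R1 <- (1/-5)*R1:  [    1   1/5  |  -1/5     0 ]
R2 <- R2 - (-5)*R1:  [  0   2  |  -1   1 ]
R2 <- (1/2)*R2:  [    0     1  |  -1/2   1/2 ]
R1 <- R1 - (1/5)*R2:  [     1      0  |  -1/10  -1/10 ]
Right block of [I | A^{-1}] is the inverse:
[ -1/10  -1/10 ]
[  -1/2    1/2 ]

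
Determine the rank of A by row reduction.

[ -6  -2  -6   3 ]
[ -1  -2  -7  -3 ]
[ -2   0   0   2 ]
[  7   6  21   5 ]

rank(A) = 3

Row reduction:
R2 <- R2 - (1/6)*R1:  [    0  -5/3    -6  -7/2 ]
R3 <- R3 - (1/3)*R1:  [   0  2/3    2    1 ]
R4 <- R4 - (-7/6)*R1:  [    0  11/3    14  17/2 ]
R3 <- R3 - (-2/5)*R2:  [    0     0  -2/5  -2/5 ]
R4 <- R4 - (-11/5)*R2:  [   0    0  4/5  4/5 ]
R4 <- R4 - (-2)*R3:  [ 0  0  0  0 ]
Row echelon form:
[ -6    -2    -6     3 ]
[  0  -5/3    -6  -7/2 ]
[  0     0  -2/5  -2/5 ]
[  0     0     0     0 ]
Nonzero rows / pivot columns: 3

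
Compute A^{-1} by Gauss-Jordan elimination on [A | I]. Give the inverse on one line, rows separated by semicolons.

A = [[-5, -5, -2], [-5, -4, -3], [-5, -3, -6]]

inverse = [3/2 -12/5 7/10; -3/2 2 -1/2; -1/2 1 -1/2]

Gauss-Jordan on [A | I]:
R1 <- (1/-5)*R1:  [    1     1   2/5  |  -1/5     0     0 ]
R2 <- R2 - (-5)*R1:  [  0   1  -1  |  -1   1   0 ]
R3 <- R3 - (-5)*R1:  [  0   2  -4  |  -1   0   1 ]
R1 <- R1 - (1)*R2:  [   1    0  7/5  |  4/5   -1    0 ]
R3 <- R3 - (2)*R2:  [  0   0  -2  |   1  -2   1 ]
R3 <- (1/-2)*R3:  [    0     0     1  |  -1/2     1  -1/2 ]
R1 <- R1 - (7/5)*R3:  [     1      0      0  |    3/2  -12/5   7/10 ]
R2 <- R2 - (-1)*R3:  [    0     1     0  |  -3/2     2  -1/2 ]
Right block of [I | A^{-1}] is the inverse:
[  3/2  -12/5  7/10 ]
[ -3/2      2  -1/2 ]
[ -1/2      1  -1/2 ]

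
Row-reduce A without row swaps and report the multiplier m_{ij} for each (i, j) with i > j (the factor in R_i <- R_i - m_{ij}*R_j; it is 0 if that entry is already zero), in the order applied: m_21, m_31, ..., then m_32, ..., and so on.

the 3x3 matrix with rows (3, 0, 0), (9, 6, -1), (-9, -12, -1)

Forward elimination:
R2 <- R2 - (3)*R1:  [  0   6  -1 ]
R3 <- R3 - (-3)*R1:  [   0  -12   -1 ]
R3 <- R3 - (-2)*R2:  [  0   0  -3 ]
Multipliers (in order of application): m_{21} = 3, m_{31} = -3, m_{32} = -2

multipliers: 3, -3, -2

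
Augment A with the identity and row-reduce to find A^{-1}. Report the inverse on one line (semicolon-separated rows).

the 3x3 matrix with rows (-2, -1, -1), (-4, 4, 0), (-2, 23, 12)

inverse = [-4/5 11/60 -1/15; -4/5 13/30 -1/15; 7/5 -4/5 1/5]

Gauss-Jordan on [A | I]:
R1 <- (1/-2)*R1:  [    1   1/2   1/2  |  -1/2     0     0 ]
R2 <- R2 - (-4)*R1:  [  0   6   2  |  -2   1   0 ]
R3 <- R3 - (-2)*R1:  [  0  24  13  |  -1   0   1 ]
R2 <- (1/6)*R2:  [    0     1   1/3  |  -1/3   1/6     0 ]
R1 <- R1 - (1/2)*R2:  [     1      0    1/3  |   -1/3  -1/12      0 ]
R3 <- R3 - (24)*R2:  [  0   0   5  |   7  -4   1 ]
R3 <- (1/5)*R3:  [    0     0     1  |   7/5  -4/5   1/5 ]
R1 <- R1 - (1/3)*R3:  [     1      0      0  |   -4/5  11/60  -1/15 ]
R2 <- R2 - (1/3)*R3:  [     0      1      0  |   -4/5  13/30  -1/15 ]
Right block of [I | A^{-1}] is the inverse:
[ -4/5  11/60  -1/15 ]
[ -4/5  13/30  -1/15 ]
[  7/5   -4/5    1/5 ]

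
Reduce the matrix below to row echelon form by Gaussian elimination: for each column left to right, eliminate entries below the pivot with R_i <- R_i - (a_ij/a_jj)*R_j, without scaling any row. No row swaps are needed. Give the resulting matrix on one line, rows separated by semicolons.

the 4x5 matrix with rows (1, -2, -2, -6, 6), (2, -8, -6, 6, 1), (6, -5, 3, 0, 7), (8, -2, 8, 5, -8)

REF = [1 -2 -2 -6 6; 0 -4 -2 18 -11; 0 0 23/2 135/2 -193/4; 0 0 0 373/23 -533/23]

Forward elimination:
R2 <- R2 - (2)*R1:  [   0   -4   -2   18  -11 ]
R3 <- R3 - (6)*R1:  [   0    7   15   36  -29 ]
R4 <- R4 - (8)*R1:  [   0   14   24   53  -56 ]
R3 <- R3 - (-7/4)*R2:  [      0       0    23/2   135/2  -193/4 ]
R4 <- R4 - (-7/2)*R2:  [      0       0      17     116  -189/2 ]
R4 <- R4 - (34/23)*R3:  [       0        0        0   373/23  -533/23 ]
Row echelon form:
[ 1  -2    -2      -6        6 ]
[ 0  -4    -2      18      -11 ]
[ 0   0  23/2   135/2   -193/4 ]
[ 0   0     0  373/23  -533/23 ]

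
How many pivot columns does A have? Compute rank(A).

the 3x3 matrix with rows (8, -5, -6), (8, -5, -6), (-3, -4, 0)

Row reduction:
R2 <- R2 - (1)*R1:  [ 0  0  0 ]
R3 <- R3 - (-3/8)*R1:  [     0  -47/8   -9/4 ]
R2 <-> R3   (pivot in column 2 was zero)
[ 8     -5    -6 ]
[ 0  -47/8  -9/4 ]
[ 0      0     0 ]
Row echelon form:
[ 8     -5    -6 ]
[ 0  -47/8  -9/4 ]
[ 0      0     0 ]
Nonzero rows / pivot columns: 2

rank(A) = 2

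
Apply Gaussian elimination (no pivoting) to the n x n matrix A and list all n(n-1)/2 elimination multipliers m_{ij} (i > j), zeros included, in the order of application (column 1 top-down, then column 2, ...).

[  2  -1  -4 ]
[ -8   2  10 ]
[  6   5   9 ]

multipliers: -4, 3, -4

Forward elimination:
R2 <- R2 - (-4)*R1:  [  0  -2  -6 ]
R3 <- R3 - (3)*R1:  [  0   8  21 ]
R3 <- R3 - (-4)*R2:  [  0   0  -3 ]
Multipliers (in order of application): m_{21} = -4, m_{31} = 3, m_{32} = -4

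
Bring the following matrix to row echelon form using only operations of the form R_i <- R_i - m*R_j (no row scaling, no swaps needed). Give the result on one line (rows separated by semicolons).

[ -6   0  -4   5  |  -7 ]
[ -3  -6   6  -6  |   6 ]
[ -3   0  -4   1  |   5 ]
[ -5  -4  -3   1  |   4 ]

Forward elimination:
R2 <- R2 - (1/2)*R1:  [     0     -6      8  -17/2   19/2 ]
R3 <- R3 - (1/2)*R1:  [    0     0    -2  -3/2  17/2 ]
R4 <- R4 - (5/6)*R1:  [     0     -4    1/3  -19/6   59/6 ]
R4 <- R4 - (2/3)*R2:  [   0    0   -5  5/2  7/2 ]
R4 <- R4 - (5/2)*R3:  [     0      0      0   25/4  -71/4 ]
Row echelon form:
[ -6   0  -4      5  |     -7 ]
[  0  -6   8  -17/2  |   19/2 ]
[  0   0  -2   -3/2  |   17/2 ]
[  0   0   0   25/4  |  -71/4 ]

REF = [-6 0 -4 5 -7; 0 -6 8 -17/2 19/2; 0 0 -2 -3/2 17/2; 0 0 0 25/4 -71/4]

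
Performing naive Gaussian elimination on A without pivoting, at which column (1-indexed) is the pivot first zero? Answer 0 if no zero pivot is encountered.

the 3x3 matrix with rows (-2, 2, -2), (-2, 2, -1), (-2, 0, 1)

Naive forward elimination:
R2 <- R2 - (1)*R1:  [ 0  0  1 ]
R3 <- R3 - (1)*R1:  [  0  -2   3 ]
Matrix at this point:
[ -2   2  -2 ]
[  0   0   1 ]
[  0  -2   3 ]
Pivot entry (2,2) is zero but row 3 has -2 in column 2 -> naive elimination stops; a row interchange (e.g. R2 <-> R3) would be required here.

first zero-pivot column = 2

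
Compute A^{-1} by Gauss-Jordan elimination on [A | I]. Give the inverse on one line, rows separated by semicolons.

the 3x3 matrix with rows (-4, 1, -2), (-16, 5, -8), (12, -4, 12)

Gauss-Jordan on [A | I]:
R1 <- (1/-4)*R1:  [    1  -1/4   1/2  |  -1/4     0     0 ]
R2 <- R2 - (-16)*R1:  [  0   1   0  |  -4   1   0 ]
R3 <- R3 - (12)*R1:  [  0  -1   6  |   3   0   1 ]
R1 <- R1 - (-1/4)*R2:  [    1     0   1/2  |  -5/4   1/4     0 ]
R3 <- R3 - (-1)*R2:  [  0   0   6  |  -1   1   1 ]
R3 <- (1/6)*R3:  [    0     0     1  |  -1/6   1/6   1/6 ]
R1 <- R1 - (1/2)*R3:  [     1      0      0  |   -7/6    1/6  -1/12 ]
Right block of [I | A^{-1}] is the inverse:
[ -7/6  1/6  -1/12 ]
[   -4    1      0 ]
[ -1/6  1/6    1/6 ]

inverse = [-7/6 1/6 -1/12; -4 1 0; -1/6 1/6 1/6]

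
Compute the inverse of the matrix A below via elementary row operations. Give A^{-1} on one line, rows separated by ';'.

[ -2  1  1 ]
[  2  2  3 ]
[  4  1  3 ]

Gauss-Jordan on [A | I]:
R1 <- (1/-2)*R1:  [    1  -1/2  -1/2  |  -1/2     0     0 ]
R2 <- R2 - (2)*R1:  [ 0  3  4  |  1  1  0 ]
R3 <- R3 - (4)*R1:  [ 0  3  5  |  2  0  1 ]
R2 <- (1/3)*R2:  [   0    1  4/3  |  1/3  1/3    0 ]
R1 <- R1 - (-1/2)*R2:  [    1     0   1/6  |  -1/3   1/6     0 ]
R3 <- R3 - (3)*R2:  [  0   0   1  |   1  -1   1 ]
R1 <- R1 - (1/6)*R3:  [    1     0     0  |  -1/2   1/3  -1/6 ]
R2 <- R2 - (4/3)*R3:  [    0     1     0  |    -1   5/3  -4/3 ]
Right block of [I | A^{-1}] is the inverse:
[ -1/2  1/3  -1/6 ]
[   -1  5/3  -4/3 ]
[    1   -1     1 ]

inverse = [-1/2 1/3 -1/6; -1 5/3 -4/3; 1 -1 1]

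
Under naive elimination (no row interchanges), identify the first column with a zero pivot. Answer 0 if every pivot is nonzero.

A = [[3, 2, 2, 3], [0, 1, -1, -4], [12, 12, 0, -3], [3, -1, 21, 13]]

first zero-pivot column = 0

Naive forward elimination:
R3 <- R3 - (4)*R1:  [   0    4   -8  -15 ]
R4 <- R4 - (1)*R1:  [  0  -3  19  10 ]
R3 <- R3 - (4)*R2:  [  0   0  -4   1 ]
R4 <- R4 - (-3)*R2:  [  0   0  16  -2 ]
R4 <- R4 - (-4)*R3:  [ 0  0  0  2 ]
All pivots nonzero; naive elimination completes without hitting a zero pivot.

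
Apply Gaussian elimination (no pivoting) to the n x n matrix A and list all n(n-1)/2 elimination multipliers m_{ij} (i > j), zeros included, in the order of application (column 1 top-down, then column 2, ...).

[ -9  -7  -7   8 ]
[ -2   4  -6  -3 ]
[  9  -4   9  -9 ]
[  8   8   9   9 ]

Forward elimination:
R2 <- R2 - (2/9)*R1:  [     0   50/9  -40/9  -43/9 ]
R3 <- R3 - (-1)*R1:  [   0  -11    2   -1 ]
R4 <- R4 - (-8/9)*R1:  [     0   16/9   25/9  145/9 ]
R3 <- R3 - (-99/50)*R2:  [       0        0    -34/5  -523/50 ]
R4 <- R4 - (8/25)*R2:  [      0       0    21/5  441/25 ]
R4 <- R4 - (-21/34)*R3:  [        0         0         0  3801/340 ]
Multipliers (in order of application): m_{21} = 2/9, m_{31} = -1, m_{41} = -8/9, m_{32} = -99/50, m_{42} = 8/25, m_{43} = -21/34

multipliers: 2/9, -1, -8/9, -99/50, 8/25, -21/34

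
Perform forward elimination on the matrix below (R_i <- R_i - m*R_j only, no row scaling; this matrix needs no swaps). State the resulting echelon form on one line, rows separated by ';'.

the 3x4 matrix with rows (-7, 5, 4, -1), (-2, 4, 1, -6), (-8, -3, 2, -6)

REF = [-7 5 4 -1; 0 18/7 -1/7 -40/7; 0 0 -55/18 -218/9]

Forward elimination:
R2 <- R2 - (2/7)*R1:  [     0   18/7   -1/7  -40/7 ]
R3 <- R3 - (8/7)*R1:  [     0  -61/7  -18/7  -34/7 ]
R3 <- R3 - (-61/18)*R2:  [      0       0  -55/18  -218/9 ]
Row echelon form:
[ -7     5       4      -1 ]
[  0  18/7    -1/7   -40/7 ]
[  0     0  -55/18  -218/9 ]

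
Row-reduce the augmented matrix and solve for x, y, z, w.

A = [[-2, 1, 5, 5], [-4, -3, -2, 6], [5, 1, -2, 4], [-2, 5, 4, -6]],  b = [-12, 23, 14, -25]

(-1, 1, -5, 2)

Forward elimination on [A|b]:
R2 <- R2 - (2)*R1:  [   0   -5  -12   -4   47 ]
R3 <- R3 - (-5/2)*R1:  [    0   7/2  21/2  33/2   -16 ]
R4 <- R4 - (1)*R1:  [   0    4   -1  -11  -13 ]
R3 <- R3 - (-7/10)*R2:  [      0       0   21/10  137/10  169/10 ]
R4 <- R4 - (-4/5)*R2:  [     0      0  -53/5  -71/5  123/5 ]
R4 <- R4 - (-106/21)*R3:  [       0        0        0  1154/21  2308/21 ]
Row echelon form:
[ -2   1      5        5  |      -12 ]
[  0  -5    -12       -4  |       47 ]
[  0   0  21/10   137/10  |   169/10 ]
[  0   0      0  1154/21  |  2308/21 ]
Back-substitution:
w = (2308/21) / (1154/21) = 2
z = (169/10 - (137/10)*(2)) / (21/10) = -5
y = (47 - (-12)*(-5) - (-4)*(2)) / -5 = 1
x = (-12 - (1)*(1) - (5)*(-5) - (5)*(2)) / -2 = -1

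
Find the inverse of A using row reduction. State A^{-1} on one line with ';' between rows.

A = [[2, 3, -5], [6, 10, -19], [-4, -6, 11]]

inverse = [-2 -3/2 -7/2; 5 1 4; 2 0 1]

Gauss-Jordan on [A | I]:
R1 <- (1/2)*R1:  [    1   3/2  -5/2  |   1/2     0     0 ]
R2 <- R2 - (6)*R1:  [  0   1  -4  |  -3   1   0 ]
R3 <- R3 - (-4)*R1:  [ 0  0  1  |  2  0  1 ]
R1 <- R1 - (3/2)*R2:  [    1     0   7/2  |     5  -3/2     0 ]
R1 <- R1 - (7/2)*R3:  [    1     0     0  |    -2  -3/2  -7/2 ]
R2 <- R2 - (-4)*R3:  [ 0  1  0  |  5  1  4 ]
Right block of [I | A^{-1}] is the inverse:
[ -2  -3/2  -7/2 ]
[  5     1     4 ]
[  2     0     1 ]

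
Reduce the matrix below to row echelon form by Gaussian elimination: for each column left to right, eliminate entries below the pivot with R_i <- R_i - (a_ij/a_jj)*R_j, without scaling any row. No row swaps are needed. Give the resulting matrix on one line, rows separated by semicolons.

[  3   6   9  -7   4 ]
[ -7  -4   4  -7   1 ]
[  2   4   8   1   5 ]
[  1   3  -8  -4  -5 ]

Forward elimination:
R2 <- R2 - (-7/3)*R1:  [     0     10     25  -70/3   31/3 ]
R3 <- R3 - (2/3)*R1:  [    0     0     2  17/3   7/3 ]
R4 <- R4 - (1/3)*R1:  [     0      1    -11   -5/3  -19/3 ]
R4 <- R4 - (1/10)*R2:  [       0        0    -27/2      2/3  -221/30 ]
R4 <- R4 - (-27/4)*R3:  [      0       0       0  467/12  503/60 ]
Row echelon form:
[ 3   6   9      -7       4 ]
[ 0  10  25   -70/3    31/3 ]
[ 0   0   2    17/3     7/3 ]
[ 0   0   0  467/12  503/60 ]

REF = [3 6 9 -7 4; 0 10 25 -70/3 31/3; 0 0 2 17/3 7/3; 0 0 0 467/12 503/60]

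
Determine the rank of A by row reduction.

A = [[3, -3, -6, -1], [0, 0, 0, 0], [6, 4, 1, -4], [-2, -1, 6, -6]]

Row reduction:
R3 <- R3 - (2)*R1:  [  0  10  13  -2 ]
R4 <- R4 - (-2/3)*R1:  [     0     -3      2  -20/3 ]
R2 <-> R3   (pivot in column 2 was zero)
[ 3  -3  -6     -1 ]
[ 0  10  13     -2 ]
[ 0   0   0      0 ]
[ 0  -3   2  -20/3 ]
R4 <- R4 - (-3/10)*R2:  [       0        0    59/10  -109/15 ]
R3 <-> R4   (pivot in column 3 was zero)
[ 3  -3     -6       -1 ]
[ 0  10     13       -2 ]
[ 0   0  59/10  -109/15 ]
[ 0   0      0        0 ]
Row echelon form:
[ 3  -3     -6       -1 ]
[ 0  10     13       -2 ]
[ 0   0  59/10  -109/15 ]
[ 0   0      0        0 ]
Nonzero rows / pivot columns: 3

rank(A) = 3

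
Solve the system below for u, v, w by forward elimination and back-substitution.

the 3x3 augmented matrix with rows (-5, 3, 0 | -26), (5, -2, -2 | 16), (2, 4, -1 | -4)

(4, -2, 4)

Forward elimination on [A|b]:
R2 <- R2 - (-1)*R1:  [   0    1   -2  -10 ]
R3 <- R3 - (-2/5)*R1:  [     0   26/5     -1  -72/5 ]
R3 <- R3 - (26/5)*R2:  [     0      0   47/5  188/5 ]
Row echelon form:
[ -5  3     0  |    -26 ]
[  0  1    -2  |    -10 ]
[  0  0  47/5  |  188/5 ]
Back-substitution:
w = (188/5) / (47/5) = 4
v = (-10 - (-2)*(4)) / 1 = -2
u = (-26 - (3)*(-2)) / -5 = 4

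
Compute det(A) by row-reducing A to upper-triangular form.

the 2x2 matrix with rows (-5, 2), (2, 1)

det(A) = -9

Forward elimination:
R2 <- R2 - (-2/5)*R1:  [   0  9/5 ]
Upper-triangular form:
[ -5    2 ]
[  0  9/5 ]
det(A) = (-1)^0 * (-5) * (9/5) = -9  (0 row swaps -> sign +1)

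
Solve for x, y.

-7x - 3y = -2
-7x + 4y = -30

Forward elimination on [A|b]:
R2 <- R2 - (1)*R1:  [   0    7  -28 ]
Row echelon form:
[ -7  -3  |   -2 ]
[  0   7  |  -28 ]
Back-substitution:
y = (-28) / 7 = -4
x = (-2 - (-3)*(-4)) / -7 = 2

(2, -4)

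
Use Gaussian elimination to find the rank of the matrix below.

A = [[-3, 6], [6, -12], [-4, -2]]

Row reduction:
R2 <- R2 - (-2)*R1:  [ 0  0 ]
R3 <- R3 - (4/3)*R1:  [   0  -10 ]
R2 <-> R3   (pivot in column 2 was zero)
[ -3    6 ]
[  0  -10 ]
[  0    0 ]
Row echelon form:
[ -3    6 ]
[  0  -10 ]
[  0    0 ]
Nonzero rows / pivot columns: 2

rank(A) = 2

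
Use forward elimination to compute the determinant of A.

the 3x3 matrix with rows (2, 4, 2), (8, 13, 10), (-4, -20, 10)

det(A) = -36

Forward elimination:
R2 <- R2 - (4)*R1:  [  0  -3   2 ]
R3 <- R3 - (-2)*R1:  [   0  -12   14 ]
R3 <- R3 - (4)*R2:  [ 0  0  6 ]
Upper-triangular form:
[ 2   4  2 ]
[ 0  -3  2 ]
[ 0   0  6 ]
det(A) = (-1)^0 * (2) * (-3) * (6) = -36  (0 row swaps -> sign +1)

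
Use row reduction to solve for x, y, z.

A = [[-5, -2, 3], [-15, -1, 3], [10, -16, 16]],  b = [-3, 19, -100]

(-2, 2, -3)

Forward elimination on [A|b]:
R2 <- R2 - (3)*R1:  [  0   5  -6  28 ]
R3 <- R3 - (-2)*R1:  [    0   -20    22  -106 ]
R3 <- R3 - (-4)*R2:  [  0   0  -2   6 ]
Row echelon form:
[ -5  -2   3  |  -3 ]
[  0   5  -6  |  28 ]
[  0   0  -2  |   6 ]
Back-substitution:
z = (6) / -2 = -3
y = (28 - (-6)*(-3)) / 5 = 2
x = (-3 - (-2)*(2) - (3)*(-3)) / -5 = -2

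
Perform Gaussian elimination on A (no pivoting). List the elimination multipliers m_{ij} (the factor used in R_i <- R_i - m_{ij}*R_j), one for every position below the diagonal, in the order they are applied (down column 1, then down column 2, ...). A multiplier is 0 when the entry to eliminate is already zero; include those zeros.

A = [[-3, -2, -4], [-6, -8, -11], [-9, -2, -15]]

Forward elimination:
R2 <- R2 - (2)*R1:  [  0  -4  -3 ]
R3 <- R3 - (3)*R1:  [  0   4  -3 ]
R3 <- R3 - (-1)*R2:  [  0   0  -6 ]
Multipliers (in order of application): m_{21} = 2, m_{31} = 3, m_{32} = -1

multipliers: 2, 3, -1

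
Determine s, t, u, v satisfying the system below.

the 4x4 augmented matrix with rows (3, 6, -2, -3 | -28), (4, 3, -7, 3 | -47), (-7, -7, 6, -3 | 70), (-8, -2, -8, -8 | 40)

(-3, -4, 2, -3)

Forward elimination on [A|b]:
R2 <- R2 - (4/3)*R1:  [     0     -5  -13/3      7  -29/3 ]
R3 <- R3 - (-7/3)*R1:  [    0     7   4/3   -10  14/3 ]
R4 <- R4 - (-8/3)*R1:  [      0      14   -40/3     -16  -104/3 ]
R3 <- R3 - (-7/5)*R2:  [       0        0   -71/15     -1/5  -133/15 ]
R4 <- R4 - (-14/5)*R2:  [       0        0  -382/15     18/5  -926/15 ]
R4 <- R4 - (382/71)*R3:  [       0        0        0   332/71  -996/71 ]
Row echelon form:
[ 3   6      -2      -3  |      -28 ]
[ 0  -5   -13/3       7  |    -29/3 ]
[ 0   0  -71/15    -1/5  |  -133/15 ]
[ 0   0       0  332/71  |  -996/71 ]
Back-substitution:
v = (-996/71) / (332/71) = -3
u = (-133/15 - (-1/5)*(-3)) / (-71/15) = 2
t = (-29/3 - (-13/3)*(2) - (7)*(-3)) / -5 = -4
s = (-28 - (6)*(-4) - (-2)*(2) - (-3)*(-3)) / 3 = -3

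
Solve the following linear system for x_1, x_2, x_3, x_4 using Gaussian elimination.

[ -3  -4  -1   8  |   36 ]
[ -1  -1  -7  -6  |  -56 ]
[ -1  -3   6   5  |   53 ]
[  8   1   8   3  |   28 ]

(-3, 0, 5, 4)

Forward elimination on [A|b]:
R2 <- R2 - (1/3)*R1:  [     0    1/3  -20/3  -26/3    -68 ]
R3 <- R3 - (1/3)*R1:  [    0  -5/3  19/3   7/3    41 ]
R4 <- R4 - (-8/3)*R1:  [     0  -29/3   16/3   73/3    124 ]
R3 <- R3 - (-5)*R2:  [    0     0   -27   -41  -299 ]
R4 <- R4 - (-29)*R2:  [     0      0   -188   -227  -1848 ]
R4 <- R4 - (188/27)*R3:  [       0        0        0  1579/27  6316/27 ]
Row echelon form:
[ -3   -4     -1        8  |       36 ]
[  0  1/3  -20/3    -26/3  |      -68 ]
[  0    0    -27      -41  |     -299 ]
[  0    0      0  1579/27  |  6316/27 ]
Back-substitution:
x_4 = (6316/27) / (1579/27) = 4
x_3 = (-299 - (-41)*(4)) / -27 = 5
x_2 = (-68 - (-20/3)*(5) - (-26/3)*(4)) / (1/3) = 0
x_1 = (36 - (-4)*(0) - (-1)*(5) - (8)*(4)) / -3 = -3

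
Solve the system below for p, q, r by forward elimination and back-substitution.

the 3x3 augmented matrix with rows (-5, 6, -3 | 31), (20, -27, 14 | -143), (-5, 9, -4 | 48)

(1, 5, -2)

Forward elimination on [A|b]:
R2 <- R2 - (-4)*R1:  [   0   -3    2  -19 ]
R3 <- R3 - (1)*R1:  [  0   3  -1  17 ]
R3 <- R3 - (-1)*R2:  [  0   0   1  -2 ]
Row echelon form:
[ -5   6  -3  |   31 ]
[  0  -3   2  |  -19 ]
[  0   0   1  |   -2 ]
Back-substitution:
r = (-2) / 1 = -2
q = (-19 - (2)*(-2)) / -3 = 5
p = (31 - (6)*(5) - (-3)*(-2)) / -5 = 1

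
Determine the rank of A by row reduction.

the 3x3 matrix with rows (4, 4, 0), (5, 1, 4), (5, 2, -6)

Row reduction:
R2 <- R2 - (5/4)*R1:  [  0  -4   4 ]
R3 <- R3 - (5/4)*R1:  [  0  -3  -6 ]
R3 <- R3 - (3/4)*R2:  [  0   0  -9 ]
Row echelon form:
[ 4   4   0 ]
[ 0  -4   4 ]
[ 0   0  -9 ]
Nonzero rows / pivot columns: 3

rank(A) = 3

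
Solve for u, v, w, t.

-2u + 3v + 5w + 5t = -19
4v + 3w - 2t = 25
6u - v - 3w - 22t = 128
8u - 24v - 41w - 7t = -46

Forward elimination on [A|b]:
R3 <- R3 - (-3)*R1:  [  0   8  12  -7  71 ]
R4 <- R4 - (-4)*R1:  [    0   -12   -21    13  -122 ]
R3 <- R3 - (2)*R2:  [  0   0   6  -3  21 ]
R4 <- R4 - (-3)*R2:  [   0    0  -12    7  -47 ]
R4 <- R4 - (-2)*R3:  [  0   0   0   1  -5 ]
Row echelon form:
[ -2  3  5   5  |  -19 ]
[  0  4  3  -2  |   25 ]
[  0  0  6  -3  |   21 ]
[  0  0  0   1  |   -5 ]
Back-substitution:
t = (-5) / 1 = -5
w = (21 - (-3)*(-5)) / 6 = 1
v = (25 - (3)*(1) - (-2)*(-5)) / 4 = 3
u = (-19 - (3)*(3) - (5)*(1) - (5)*(-5)) / -2 = 4

(4, 3, 1, -5)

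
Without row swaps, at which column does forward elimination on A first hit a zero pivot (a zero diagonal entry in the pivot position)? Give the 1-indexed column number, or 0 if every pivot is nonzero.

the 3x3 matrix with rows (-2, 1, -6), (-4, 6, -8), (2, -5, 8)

Naive forward elimination:
R2 <- R2 - (2)*R1:  [ 0  4  4 ]
R3 <- R3 - (-1)*R1:  [  0  -4   2 ]
R3 <- R3 - (-1)*R2:  [ 0  0  6 ]
All pivots nonzero; naive elimination completes without hitting a zero pivot.

first zero-pivot column = 0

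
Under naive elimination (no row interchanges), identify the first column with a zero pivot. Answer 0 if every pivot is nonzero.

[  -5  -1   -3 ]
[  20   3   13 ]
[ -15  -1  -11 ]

Naive forward elimination:
R2 <- R2 - (-4)*R1:  [  0  -1   1 ]
R3 <- R3 - (3)*R1:  [  0   2  -2 ]
R3 <- R3 - (-2)*R2:  [ 0  0  0 ]
Matrix at this point:
[ -5  -1  -3 ]
[  0  -1   1 ]
[  0   0   0 ]
Pivot entry (3,3) in the last row is zero and there are no rows below to swap with -> zero pivot in column 3 (A is singular).

first zero-pivot column = 3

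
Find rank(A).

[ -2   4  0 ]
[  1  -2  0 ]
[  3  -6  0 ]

Row reduction:
R2 <- R2 - (-1/2)*R1:  [ 0  0  0 ]
R3 <- R3 - (-3/2)*R1:  [ 0  0  0 ]
Row echelon form:
[ -2  4  0 ]
[  0  0  0 ]
[  0  0  0 ]
Nonzero rows / pivot columns: 1

rank(A) = 1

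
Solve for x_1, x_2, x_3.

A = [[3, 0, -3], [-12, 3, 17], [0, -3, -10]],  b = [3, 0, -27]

Forward elimination on [A|b]:
R2 <- R2 - (-4)*R1:  [  0   3   5  12 ]
R3 <- R3 - (-1)*R2:  [   0    0   -5  -15 ]
Row echelon form:
[ 3  0  -3  |    3 ]
[ 0  3   5  |   12 ]
[ 0  0  -5  |  -15 ]
Back-substitution:
x_3 = (-15) / -5 = 3
x_2 = (12 - (5)*(3)) / 3 = -1
x_1 = (3 - (-3)*(3)) / 3 = 4

(4, -1, 3)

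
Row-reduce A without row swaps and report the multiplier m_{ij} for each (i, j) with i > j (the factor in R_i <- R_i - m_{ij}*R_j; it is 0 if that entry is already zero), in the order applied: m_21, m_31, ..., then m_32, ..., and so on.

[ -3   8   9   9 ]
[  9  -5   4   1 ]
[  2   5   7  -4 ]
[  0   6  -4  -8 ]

multipliers: -3, -2/3, 0, 31/57, 6/19, 393/110

Forward elimination:
R2 <- R2 - (-3)*R1:  [  0  19  31  28 ]
R3 <- R3 - (-2/3)*R1:  [    0  31/3    13     2 ]
R4: entry in column 1 is already 0 -> m_{41} = 0 (no row operation needed)
R3 <- R3 - (31/57)*R2:  [       0        0  -220/57  -754/57 ]
R4 <- R4 - (6/19)*R2:  [       0        0  -262/19  -320/19 ]
R4 <- R4 - (393/110)*R3:  [       0        0        0  1673/55 ]
Multipliers (in order of application): m_{21} = -3, m_{31} = -2/3, m_{41} = 0, m_{32} = 31/57, m_{42} = 6/19, m_{43} = 393/110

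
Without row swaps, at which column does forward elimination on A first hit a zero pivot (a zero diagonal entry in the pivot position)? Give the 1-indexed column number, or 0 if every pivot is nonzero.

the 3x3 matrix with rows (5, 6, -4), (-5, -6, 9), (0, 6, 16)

Naive forward elimination:
R2 <- R2 - (-1)*R1:  [ 0  0  5 ]
Matrix at this point:
[ 5  6  -4 ]
[ 0  0   5 ]
[ 0  6  16 ]
Pivot entry (2,2) is zero but row 3 has 6 in column 2 -> naive elimination stops; a row interchange (e.g. R2 <-> R3) would be required here.

first zero-pivot column = 2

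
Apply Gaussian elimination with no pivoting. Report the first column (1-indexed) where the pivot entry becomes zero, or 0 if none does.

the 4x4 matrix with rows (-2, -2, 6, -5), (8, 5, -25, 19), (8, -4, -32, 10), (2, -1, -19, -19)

first zero-pivot column = 0

Naive forward elimination:
R2 <- R2 - (-4)*R1:  [  0  -3  -1  -1 ]
R3 <- R3 - (-4)*R1:  [   0  -12   -8  -10 ]
R4 <- R4 - (-1)*R1:  [   0   -3  -13  -24 ]
R3 <- R3 - (4)*R2:  [  0   0  -4  -6 ]
R4 <- R4 - (1)*R2:  [   0    0  -12  -23 ]
R4 <- R4 - (3)*R3:  [  0   0   0  -5 ]
All pivots nonzero; naive elimination completes without hitting a zero pivot.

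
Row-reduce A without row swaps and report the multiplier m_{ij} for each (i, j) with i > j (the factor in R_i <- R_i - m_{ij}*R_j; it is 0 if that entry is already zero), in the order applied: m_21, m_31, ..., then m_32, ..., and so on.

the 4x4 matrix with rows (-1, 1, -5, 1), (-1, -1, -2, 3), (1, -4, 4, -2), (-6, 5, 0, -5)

multipliers: 1, -1, 6, 3/2, 1/2, -57/11

Forward elimination:
R2 <- R2 - (1)*R1:  [  0  -2   3   2 ]
R3 <- R3 - (-1)*R1:  [  0  -3  -1  -1 ]
R4 <- R4 - (6)*R1:  [   0   -1   30  -11 ]
R3 <- R3 - (3/2)*R2:  [     0      0  -11/2     -4 ]
R4 <- R4 - (1/2)*R2:  [    0     0  57/2   -12 ]
R4 <- R4 - (-57/11)*R3:  [       0        0        0  -360/11 ]
Multipliers (in order of application): m_{21} = 1, m_{31} = -1, m_{41} = 6, m_{32} = 3/2, m_{42} = 1/2, m_{43} = -57/11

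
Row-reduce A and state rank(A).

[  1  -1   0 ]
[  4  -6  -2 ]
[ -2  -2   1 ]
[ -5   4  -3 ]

rank(A) = 3

Row reduction:
R2 <- R2 - (4)*R1:  [  0  -2  -2 ]
R3 <- R3 - (-2)*R1:  [  0  -4   1 ]
R4 <- R4 - (-5)*R1:  [  0  -1  -3 ]
R3 <- R3 - (2)*R2:  [ 0  0  5 ]
R4 <- R4 - (1/2)*R2:  [  0   0  -2 ]
R4 <- R4 - (-2/5)*R3:  [ 0  0  0 ]
Row echelon form:
[ 1  -1   0 ]
[ 0  -2  -2 ]
[ 0   0   5 ]
[ 0   0   0 ]
Nonzero rows / pivot columns: 3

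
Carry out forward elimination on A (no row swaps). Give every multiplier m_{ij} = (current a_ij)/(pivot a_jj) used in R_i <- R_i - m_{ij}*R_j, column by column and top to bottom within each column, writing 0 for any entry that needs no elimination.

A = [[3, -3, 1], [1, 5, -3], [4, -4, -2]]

multipliers: 1/3, 4/3, 0

Forward elimination:
R2 <- R2 - (1/3)*R1:  [     0      6  -10/3 ]
R3 <- R3 - (4/3)*R1:  [     0      0  -10/3 ]
R3: entry in column 2 is already 0 -> m_{32} = 0 (no row operation needed)
Multipliers (in order of application): m_{21} = 1/3, m_{31} = 4/3, m_{32} = 0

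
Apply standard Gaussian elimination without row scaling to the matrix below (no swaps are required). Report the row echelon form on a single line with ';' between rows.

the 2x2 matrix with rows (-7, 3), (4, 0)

REF = [-7 3; 0 12/7]

Forward elimination:
R2 <- R2 - (-4/7)*R1:  [    0  12/7 ]
Row echelon form:
[ -7     3 ]
[  0  12/7 ]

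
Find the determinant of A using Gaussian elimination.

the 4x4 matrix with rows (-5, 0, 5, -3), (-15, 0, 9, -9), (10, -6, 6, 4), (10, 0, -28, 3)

det(A) = -540

Forward elimination:
R2 <- R2 - (3)*R1:  [  0   0  -6   0 ]
R3 <- R3 - (-2)*R1:  [  0  -6  16  -2 ]
R4 <- R4 - (-2)*R1:  [   0    0  -18   -3 ]
R2 <-> R3   (pivot in column 2 was zero)
[ -5   0    5  -3 ]
[  0  -6   16  -2 ]
[  0   0   -6   0 ]
[  0   0  -18  -3 ]
R4 <- R4 - (3)*R3:  [  0   0   0  -3 ]
Upper-triangular form:
[ -5   0   5  -3 ]
[  0  -6  16  -2 ]
[  0   0  -6   0 ]
[  0   0   0  -3 ]
det(A) = (-1)^1 * (-5) * (-6) * (-6) * (-3) = -540  (1 row swap -> sign -1)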